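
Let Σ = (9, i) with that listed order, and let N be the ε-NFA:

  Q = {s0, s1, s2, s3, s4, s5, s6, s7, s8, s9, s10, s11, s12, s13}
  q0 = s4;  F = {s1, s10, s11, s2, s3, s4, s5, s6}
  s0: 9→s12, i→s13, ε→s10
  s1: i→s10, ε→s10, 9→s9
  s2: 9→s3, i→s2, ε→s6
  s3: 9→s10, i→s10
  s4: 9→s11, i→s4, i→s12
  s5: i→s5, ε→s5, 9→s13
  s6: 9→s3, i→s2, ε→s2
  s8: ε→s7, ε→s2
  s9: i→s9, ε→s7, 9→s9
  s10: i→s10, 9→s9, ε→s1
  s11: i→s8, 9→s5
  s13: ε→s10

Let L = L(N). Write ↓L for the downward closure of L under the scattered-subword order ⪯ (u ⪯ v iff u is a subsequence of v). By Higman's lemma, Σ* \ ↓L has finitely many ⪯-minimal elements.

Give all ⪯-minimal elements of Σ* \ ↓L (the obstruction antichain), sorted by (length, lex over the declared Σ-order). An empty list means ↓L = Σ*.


min(Σ*\↓L) = [9999, 9i9i9].

|Q|=14, |F|=8, |δ|=31 (10 ε).
min D↑ (7 st, q0=0, F={6}): 0:9→1,i→0 1:9→2,i→3 2:9→4,i→2 3:9→5,i→3 4:9→6,i→4 5:9→4,i→4 6:9→6,i→6 [Hopcroft].
'9999': run [13, 11, 7, 5, 2] end={s7,s9} — reject; 4/4 deletions ∈↓L.
'9i9i9': |S_i|=[13, 11, 10, 6, 4, 2] end={s7,s9} rej; 5/5 deletions ∈↓L.
2 words, ⪯-incomp.


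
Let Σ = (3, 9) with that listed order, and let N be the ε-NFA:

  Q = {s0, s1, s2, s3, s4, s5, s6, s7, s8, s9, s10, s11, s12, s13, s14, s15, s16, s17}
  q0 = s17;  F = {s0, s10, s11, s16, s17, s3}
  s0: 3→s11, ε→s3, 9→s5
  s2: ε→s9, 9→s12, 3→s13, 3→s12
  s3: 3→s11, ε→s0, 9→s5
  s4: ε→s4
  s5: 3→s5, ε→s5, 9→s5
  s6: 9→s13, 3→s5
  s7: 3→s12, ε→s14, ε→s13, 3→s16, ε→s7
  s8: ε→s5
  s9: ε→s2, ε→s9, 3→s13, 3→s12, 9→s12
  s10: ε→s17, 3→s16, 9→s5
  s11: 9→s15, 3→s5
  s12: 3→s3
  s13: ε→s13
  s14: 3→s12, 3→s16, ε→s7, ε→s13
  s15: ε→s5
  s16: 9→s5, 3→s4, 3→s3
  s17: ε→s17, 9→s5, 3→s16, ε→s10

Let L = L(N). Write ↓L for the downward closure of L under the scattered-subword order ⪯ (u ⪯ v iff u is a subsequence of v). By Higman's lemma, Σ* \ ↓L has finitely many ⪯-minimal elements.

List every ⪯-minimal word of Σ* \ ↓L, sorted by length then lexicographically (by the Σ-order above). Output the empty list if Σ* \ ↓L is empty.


min(Σ*\↓L) = [9, 3333].

|Q|=18, |F|=6, |δ|=46 (18 ε).
min D↑ (5 st, q0=0, F={2}): 0:3→1,9→2 1:3→3,9→2 2:3→2,9→2 3:3→4,9→2 4:3→2,9→2.
'9': N↓-sim [9, 2] end={s15,s5} — reject; 1/1 deletions ∈↓L.
'3333': run [9, 7, 6, 3, 1] end={s5} — reject; 4/4 single-dels accept.
2 minimals (antichain).


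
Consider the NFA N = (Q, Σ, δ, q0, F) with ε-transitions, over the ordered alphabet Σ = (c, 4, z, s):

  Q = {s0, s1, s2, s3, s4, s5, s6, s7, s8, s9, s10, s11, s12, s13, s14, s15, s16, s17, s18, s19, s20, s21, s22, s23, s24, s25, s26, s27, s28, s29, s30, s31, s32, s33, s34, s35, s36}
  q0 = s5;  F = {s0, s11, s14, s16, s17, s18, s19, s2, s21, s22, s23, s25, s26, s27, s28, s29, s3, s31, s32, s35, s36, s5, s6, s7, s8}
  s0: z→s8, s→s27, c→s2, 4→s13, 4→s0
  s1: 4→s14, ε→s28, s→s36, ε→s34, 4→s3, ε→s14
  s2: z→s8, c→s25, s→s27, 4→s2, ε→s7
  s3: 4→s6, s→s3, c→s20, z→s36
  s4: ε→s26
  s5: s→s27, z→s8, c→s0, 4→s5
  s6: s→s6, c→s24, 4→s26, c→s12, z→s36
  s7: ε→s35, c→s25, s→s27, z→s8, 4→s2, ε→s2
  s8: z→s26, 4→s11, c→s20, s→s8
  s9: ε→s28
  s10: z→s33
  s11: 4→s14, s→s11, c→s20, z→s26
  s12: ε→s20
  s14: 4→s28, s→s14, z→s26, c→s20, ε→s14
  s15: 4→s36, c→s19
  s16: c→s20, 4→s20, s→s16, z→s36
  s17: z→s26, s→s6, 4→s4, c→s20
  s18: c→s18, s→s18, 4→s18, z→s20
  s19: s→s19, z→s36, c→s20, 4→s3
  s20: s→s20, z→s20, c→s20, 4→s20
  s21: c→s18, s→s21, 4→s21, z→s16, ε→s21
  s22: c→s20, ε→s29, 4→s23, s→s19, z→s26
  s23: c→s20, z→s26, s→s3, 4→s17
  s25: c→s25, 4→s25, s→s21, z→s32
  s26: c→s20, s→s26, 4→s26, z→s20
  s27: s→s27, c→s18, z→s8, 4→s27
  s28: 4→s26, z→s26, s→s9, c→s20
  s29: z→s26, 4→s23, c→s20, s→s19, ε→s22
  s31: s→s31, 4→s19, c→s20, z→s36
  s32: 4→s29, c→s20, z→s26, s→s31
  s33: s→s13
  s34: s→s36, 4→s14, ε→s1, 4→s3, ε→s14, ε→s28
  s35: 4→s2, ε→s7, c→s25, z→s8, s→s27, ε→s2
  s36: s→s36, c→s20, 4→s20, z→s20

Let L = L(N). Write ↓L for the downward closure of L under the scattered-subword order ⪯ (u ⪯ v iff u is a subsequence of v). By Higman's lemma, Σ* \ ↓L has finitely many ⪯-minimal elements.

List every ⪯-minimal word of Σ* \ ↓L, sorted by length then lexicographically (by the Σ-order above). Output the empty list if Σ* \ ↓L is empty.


|Q|=37, |F|=25, |δ|=134 (18 ε).
min D↑ (23 st, q0=0, F={5}): 0:c→1,4→0,z→2,s→3 1:c→4,4→1,z→2,s→3 2:c→5,4→6,z→7,s→2 3:c→8,4→3,z→2,s→3 4:c→9,4→4,z→2,s→3 5:c→5,4→5,z→5,s→5 6:c→5,4→10,z→7,s→6 7:c→5,4→7,z→5,s→7 8:c→8,4→8,z→5,s→8 9:c→9,4→9,z→11,s→12 10:c→5,4→13,z→7,s→10 11:c→5,4→14,z→7,s→15 12:c→8,4→12,z→16,s→12 13:c→5,4→7,z→7,s→13 14:c→5,4→17,z→7,s→18 15:c→5,4→18,z→19,s→15 16:c→5,4→5,z→19,s→16 17:c→5,4→20,z→7,s→21 18:c→5,4→21,z→19,s→18 19:c→5,4→5,z→5,s→19 20:c→5,4→7,z→7,s→22 21:c→5,4→22,z→19,s→21 22:c→5,4→7,z→19,s→22 (ε-aug+det+¬).
'zc': run [31, 21, 3] end={s12,s20,s24} rej; 2/2 deletions ∈↓L.
'zzz': N↓-sim [31, 21, 3, 1] end={s20} — reject; 3/3 del acc.
'scz': N↓-sim [31, 18, 4, 1] end={s20} — reject; 3/3 single-dels accept.
'cccsz4': N↓-sim [31, 30, 28, 19, 12, 3, 1] end={s20} rej; 6/6 single-dels accept.
'z4444z': N↓-sim [31, 21, 17, 13, 10, 3, 1] end={s20} ∉↓L; 6/6 single-dels accept.
5 minimals (antichain).

A = [zc, zzz, scz, cccsz4, z4444z].


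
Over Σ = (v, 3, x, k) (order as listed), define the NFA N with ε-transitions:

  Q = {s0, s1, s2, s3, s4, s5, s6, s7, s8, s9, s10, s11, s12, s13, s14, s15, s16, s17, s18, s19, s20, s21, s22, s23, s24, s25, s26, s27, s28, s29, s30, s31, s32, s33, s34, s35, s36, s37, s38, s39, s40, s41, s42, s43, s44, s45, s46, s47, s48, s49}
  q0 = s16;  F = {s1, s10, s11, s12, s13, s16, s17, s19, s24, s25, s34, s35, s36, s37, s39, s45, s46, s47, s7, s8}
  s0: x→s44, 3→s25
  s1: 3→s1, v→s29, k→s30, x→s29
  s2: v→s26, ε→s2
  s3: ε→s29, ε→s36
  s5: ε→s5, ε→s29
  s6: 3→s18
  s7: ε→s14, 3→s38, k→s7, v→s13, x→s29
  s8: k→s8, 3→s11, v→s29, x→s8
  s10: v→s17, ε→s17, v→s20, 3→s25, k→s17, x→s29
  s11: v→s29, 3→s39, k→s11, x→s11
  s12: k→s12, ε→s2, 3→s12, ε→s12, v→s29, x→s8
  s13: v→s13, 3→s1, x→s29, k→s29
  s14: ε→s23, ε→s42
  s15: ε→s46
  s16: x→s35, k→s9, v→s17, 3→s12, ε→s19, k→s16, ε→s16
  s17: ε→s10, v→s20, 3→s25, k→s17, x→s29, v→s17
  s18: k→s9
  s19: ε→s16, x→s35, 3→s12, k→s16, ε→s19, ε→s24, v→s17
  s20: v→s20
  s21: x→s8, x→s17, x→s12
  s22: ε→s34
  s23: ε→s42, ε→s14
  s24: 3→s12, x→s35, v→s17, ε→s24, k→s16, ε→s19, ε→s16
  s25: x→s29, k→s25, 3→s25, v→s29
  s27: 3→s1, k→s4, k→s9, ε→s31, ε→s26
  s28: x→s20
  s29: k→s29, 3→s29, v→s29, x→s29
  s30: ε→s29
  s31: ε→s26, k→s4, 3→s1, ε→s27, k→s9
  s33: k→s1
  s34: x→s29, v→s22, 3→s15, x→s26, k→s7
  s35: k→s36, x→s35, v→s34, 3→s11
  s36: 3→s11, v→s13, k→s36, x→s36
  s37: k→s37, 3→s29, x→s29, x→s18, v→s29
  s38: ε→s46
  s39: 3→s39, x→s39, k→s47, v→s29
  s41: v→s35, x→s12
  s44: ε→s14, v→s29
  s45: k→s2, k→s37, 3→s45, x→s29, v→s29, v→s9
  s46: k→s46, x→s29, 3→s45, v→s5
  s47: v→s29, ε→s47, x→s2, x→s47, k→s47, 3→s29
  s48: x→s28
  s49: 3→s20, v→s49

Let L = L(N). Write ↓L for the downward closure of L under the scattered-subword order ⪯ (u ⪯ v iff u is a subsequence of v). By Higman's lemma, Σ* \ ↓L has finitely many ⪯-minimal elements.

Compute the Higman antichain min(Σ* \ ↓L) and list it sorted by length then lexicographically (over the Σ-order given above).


|Q|=50, |F|=20, |δ|=147 (32 ε).
min D↑ (18 st, q0=0, F={5}): 0:v→1,3→2,x→3,k→0 1:v→1,3→4,x→5,k→1 2:v→5,3→2,x→6,k→2 3:v→7,3→8,x→3,k→9 4:v→5,3→4,x→5,k→4 5:v→5,3→5,x→5,k→5 6:v→5,3→8,x→6,k→6 7:v→7,3→10,x→5,k→11 8:v→5,3→12,x→8,k→8 9:v→13,3→8,x→9,k→9 10:v→5,3→14,x→5,k→10 11:v→13,3→10,x→5,k→11 12:v→5,3→12,x→12,k→15 13:v→13,3→16,x→5,k→5 14:v→5,3→14,x→5,k→17 15:v→5,3→5,x→15,k→15 16:v→5,3→16,x→5,k→5 17:v→5,3→5,x→5,k→17 (ε-aug+det+¬).
'vx': N↓-sim [34, 24, 4] end={s18,s26,s29,s9} — reject; 2/2 deletions ∈↓L.
'3v': N↓-sim [34, 19, 4] end={s26,s29,s5,s9} — reject; 2/2 single-dels accept.
'xkvk': |S_i|=[34, 26, 22, 7, 2] end={s29,s30} — reject; 4/4 del acc.
'x33k3': run [34, 26, 16, 11, 8, 1] end={s29} rej; 5/5 del acc.
4 minimals (antichain).

Antichain: [vx, 3v, xkvk, x33k3].


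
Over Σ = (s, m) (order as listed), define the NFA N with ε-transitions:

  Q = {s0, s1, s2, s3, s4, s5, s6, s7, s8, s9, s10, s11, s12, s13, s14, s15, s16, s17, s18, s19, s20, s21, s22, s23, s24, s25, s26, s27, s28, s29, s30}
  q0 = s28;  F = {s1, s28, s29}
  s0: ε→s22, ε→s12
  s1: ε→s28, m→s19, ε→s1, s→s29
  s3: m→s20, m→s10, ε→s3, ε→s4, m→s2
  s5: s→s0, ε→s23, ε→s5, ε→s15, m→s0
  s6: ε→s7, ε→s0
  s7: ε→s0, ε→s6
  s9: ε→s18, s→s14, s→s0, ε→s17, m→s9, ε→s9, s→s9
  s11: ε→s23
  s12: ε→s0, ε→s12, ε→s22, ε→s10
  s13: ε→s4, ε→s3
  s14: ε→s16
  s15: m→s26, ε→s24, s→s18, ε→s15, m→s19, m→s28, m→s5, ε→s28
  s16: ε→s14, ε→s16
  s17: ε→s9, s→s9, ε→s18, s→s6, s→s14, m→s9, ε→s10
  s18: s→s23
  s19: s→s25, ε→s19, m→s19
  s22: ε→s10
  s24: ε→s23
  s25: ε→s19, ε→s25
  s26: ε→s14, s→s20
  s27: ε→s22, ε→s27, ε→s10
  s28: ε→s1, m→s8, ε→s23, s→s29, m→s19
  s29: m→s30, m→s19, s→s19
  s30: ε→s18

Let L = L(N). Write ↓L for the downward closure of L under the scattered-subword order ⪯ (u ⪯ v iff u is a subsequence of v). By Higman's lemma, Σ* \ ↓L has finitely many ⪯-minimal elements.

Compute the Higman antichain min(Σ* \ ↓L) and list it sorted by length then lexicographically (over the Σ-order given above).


min(Σ*\↓L) = [m, ss].

|Q|=31, |F|=3, |δ|=74 (44 ε).
min D↑ (3 st, q0=0, F={2}): 0:s→1,m→2 1:s→2,m→2 2:s→2,m→2.
'm': run [9, 6] end={s18,s19,s23,s25,s30,s8} — reject; 1/1 single-dels accept.
'ss': N↓-sim [9, 6, 3] end={s19,s23,s25} rej; 2/2 single-dels accept.
2 minimals (antichain).


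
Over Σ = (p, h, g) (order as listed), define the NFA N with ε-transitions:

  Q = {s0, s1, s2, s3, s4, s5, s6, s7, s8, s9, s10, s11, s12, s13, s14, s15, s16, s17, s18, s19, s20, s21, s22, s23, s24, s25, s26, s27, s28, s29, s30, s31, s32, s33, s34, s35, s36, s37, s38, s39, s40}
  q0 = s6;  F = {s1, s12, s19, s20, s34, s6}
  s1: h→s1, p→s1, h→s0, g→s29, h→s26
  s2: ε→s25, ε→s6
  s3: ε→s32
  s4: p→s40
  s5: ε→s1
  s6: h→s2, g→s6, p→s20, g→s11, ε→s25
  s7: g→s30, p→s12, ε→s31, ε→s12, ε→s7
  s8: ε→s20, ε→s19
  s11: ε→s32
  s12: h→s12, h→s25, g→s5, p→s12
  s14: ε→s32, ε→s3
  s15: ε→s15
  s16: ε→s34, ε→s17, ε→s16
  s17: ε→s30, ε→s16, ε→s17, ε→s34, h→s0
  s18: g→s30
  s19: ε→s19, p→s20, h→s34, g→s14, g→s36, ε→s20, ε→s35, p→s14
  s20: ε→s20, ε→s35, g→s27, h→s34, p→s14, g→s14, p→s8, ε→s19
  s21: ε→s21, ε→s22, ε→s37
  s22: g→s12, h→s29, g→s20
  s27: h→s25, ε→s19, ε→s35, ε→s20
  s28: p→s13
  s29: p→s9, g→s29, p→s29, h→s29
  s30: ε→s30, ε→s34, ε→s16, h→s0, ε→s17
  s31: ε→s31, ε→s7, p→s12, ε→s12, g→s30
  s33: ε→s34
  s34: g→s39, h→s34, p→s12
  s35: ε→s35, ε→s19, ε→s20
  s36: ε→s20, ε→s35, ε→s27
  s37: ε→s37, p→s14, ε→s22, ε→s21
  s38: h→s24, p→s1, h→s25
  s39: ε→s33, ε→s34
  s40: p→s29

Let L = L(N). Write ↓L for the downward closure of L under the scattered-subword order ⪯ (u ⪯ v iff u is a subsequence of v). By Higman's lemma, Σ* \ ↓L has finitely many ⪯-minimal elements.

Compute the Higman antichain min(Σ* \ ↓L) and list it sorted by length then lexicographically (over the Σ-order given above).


A = [phpgg].

|Q|=41, |F|=6, |δ|=100 (52 ε).
min D↑ (6 st, q0=0, F={5}): 0:p→1,h→0,g→0 1:p→1,h→2,g→1 2:p→3,h→2,g→2 3:p→3,h→3,g→4 4:p→4,h→4,g→5 5:p→5,h→5,g→5 (ε-aug+det+¬).
'phpgg': N↓-sim [23, 20, 11, 8, 6, 2] end={s29,s9} rej; 5/5 single-dels accept.
1 obstructions.


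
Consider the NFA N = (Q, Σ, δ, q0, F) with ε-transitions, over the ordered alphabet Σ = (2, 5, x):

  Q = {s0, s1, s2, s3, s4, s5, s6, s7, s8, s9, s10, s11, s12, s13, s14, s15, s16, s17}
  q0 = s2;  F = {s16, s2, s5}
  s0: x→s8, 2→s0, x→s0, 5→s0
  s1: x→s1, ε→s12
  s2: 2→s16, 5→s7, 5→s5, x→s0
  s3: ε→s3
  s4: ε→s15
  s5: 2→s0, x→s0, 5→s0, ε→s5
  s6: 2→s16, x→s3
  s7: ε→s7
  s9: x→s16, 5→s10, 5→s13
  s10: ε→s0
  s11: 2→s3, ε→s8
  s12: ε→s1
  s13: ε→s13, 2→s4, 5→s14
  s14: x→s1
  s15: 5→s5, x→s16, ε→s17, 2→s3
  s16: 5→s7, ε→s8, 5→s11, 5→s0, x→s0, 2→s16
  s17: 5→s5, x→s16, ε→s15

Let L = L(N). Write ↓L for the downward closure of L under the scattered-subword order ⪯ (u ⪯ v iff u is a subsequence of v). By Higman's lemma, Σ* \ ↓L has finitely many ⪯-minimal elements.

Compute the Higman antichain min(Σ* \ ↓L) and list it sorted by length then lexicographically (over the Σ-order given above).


|Q|=18, |F|=3, |δ|=43 (12 ε).
min D↑ (4 st, q0=0, F={3}): 0:2→1,5→2,x→3 1:2→1,5→3,x→3 2:2→3,5→3,x→3 3:2→3,5→3,x→3 [Hopcroft].
'x': N↓-sim [8, 2] end={s0,s8} ∉↓L; 1/1 single-dels accept.
'25': |S_i|=[8, 6, 5] end={s0,s11,s3,s7,s8} rej; 2/2 deletions ∈↓L.
'52': |S_i|=[8, 6, 3] end={s0,s3,s8} — reject; 2/2 single-dels accept.
'55': |S_i|=[8, 6, 2] end={s0,s8} rej; 2/2 single-dels accept.
4 obstructions.

Antichain: [x, 25, 52, 55].


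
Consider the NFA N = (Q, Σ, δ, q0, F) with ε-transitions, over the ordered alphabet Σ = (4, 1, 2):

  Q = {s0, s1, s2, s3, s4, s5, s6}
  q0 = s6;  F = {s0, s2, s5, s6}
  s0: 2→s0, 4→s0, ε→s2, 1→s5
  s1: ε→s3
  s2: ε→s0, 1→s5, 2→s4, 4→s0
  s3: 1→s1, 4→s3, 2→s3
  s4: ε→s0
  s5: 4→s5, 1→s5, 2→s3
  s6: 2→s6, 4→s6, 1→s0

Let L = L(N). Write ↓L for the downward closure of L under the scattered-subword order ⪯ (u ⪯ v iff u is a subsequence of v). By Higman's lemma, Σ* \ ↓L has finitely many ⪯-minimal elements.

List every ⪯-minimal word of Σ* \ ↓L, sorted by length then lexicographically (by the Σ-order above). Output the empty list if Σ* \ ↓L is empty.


min(Σ*\↓L) = [112].

|Q|=7, |F|=4, |δ|=19 (4 ε).
min D↑ (4 st, q0=0, F={3}): 0:4→0,1→1,2→0 1:4→1,1→2,2→1 2:4→2,1→2,2→3 3:4→3,1→3,2→3 [Hopcroft].
'112': |S_i|=[7, 6, 3, 2] end={s1,s3} ∉↓L; 3/3 deletions ∈↓L.
1 minimals (antichain).


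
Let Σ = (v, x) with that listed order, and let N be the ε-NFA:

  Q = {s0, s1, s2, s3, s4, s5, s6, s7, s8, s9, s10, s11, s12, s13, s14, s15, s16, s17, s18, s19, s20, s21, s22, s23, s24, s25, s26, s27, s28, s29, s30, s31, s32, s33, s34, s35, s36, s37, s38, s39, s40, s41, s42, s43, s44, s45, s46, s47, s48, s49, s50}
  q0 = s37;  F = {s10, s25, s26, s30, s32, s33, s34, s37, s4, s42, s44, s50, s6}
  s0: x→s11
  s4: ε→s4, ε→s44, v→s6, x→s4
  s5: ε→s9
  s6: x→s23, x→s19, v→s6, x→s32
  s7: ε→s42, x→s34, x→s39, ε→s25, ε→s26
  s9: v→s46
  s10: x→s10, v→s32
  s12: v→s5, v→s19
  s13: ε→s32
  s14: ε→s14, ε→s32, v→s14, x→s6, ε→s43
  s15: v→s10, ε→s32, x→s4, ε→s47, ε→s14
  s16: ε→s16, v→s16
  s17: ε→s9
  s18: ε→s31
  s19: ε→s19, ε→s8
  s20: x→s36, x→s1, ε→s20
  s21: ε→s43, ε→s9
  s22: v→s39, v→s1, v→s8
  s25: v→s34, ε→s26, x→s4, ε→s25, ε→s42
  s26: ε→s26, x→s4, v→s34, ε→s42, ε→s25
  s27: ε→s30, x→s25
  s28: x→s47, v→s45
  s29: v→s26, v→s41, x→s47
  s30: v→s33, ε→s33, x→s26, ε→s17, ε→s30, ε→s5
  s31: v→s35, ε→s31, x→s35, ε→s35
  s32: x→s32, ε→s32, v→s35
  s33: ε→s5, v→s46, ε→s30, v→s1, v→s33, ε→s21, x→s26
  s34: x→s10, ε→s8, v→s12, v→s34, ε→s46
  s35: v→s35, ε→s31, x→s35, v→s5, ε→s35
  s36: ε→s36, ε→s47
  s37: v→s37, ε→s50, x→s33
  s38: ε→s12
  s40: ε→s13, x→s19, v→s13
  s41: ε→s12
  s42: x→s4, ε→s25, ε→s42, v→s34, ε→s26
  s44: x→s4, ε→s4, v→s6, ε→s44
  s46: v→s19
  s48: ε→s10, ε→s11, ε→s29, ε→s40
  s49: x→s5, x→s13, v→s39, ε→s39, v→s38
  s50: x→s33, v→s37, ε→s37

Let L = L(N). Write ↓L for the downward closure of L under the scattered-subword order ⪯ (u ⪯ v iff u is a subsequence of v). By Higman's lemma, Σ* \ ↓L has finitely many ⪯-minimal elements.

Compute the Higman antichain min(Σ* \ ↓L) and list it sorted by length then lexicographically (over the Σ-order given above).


Antichain: [xxvxvv, xxxvxv].

|Q|=51, |F|=13, |δ|=124 (59 ε).
min D↑ (9 st, q0=0, F={8}): 0:v→0,x→1 1:v→1,x→2 2:v→3,x→4 3:v→3,x→5 4:v→6,x→4 5:v→7,x→5 6:v→6,x→7 7:v→8,x→7 8:v→8,x→8 [Hopcroft].
'xxvxvv': N↓-sim [26, 24, 18, 13, 10, 8, 7] end={s19,s31,s35,s46,s5,s8,s9} ∉↓L; 6/6 del acc.
'xxxvxv': |S_i|=[26, 24, 18, 13, 10, 9, 7] end={s19,s31,s35,s46,s5,s8,s9} ∉↓L; 6/6 single-dels accept.
2 words, ⪯-incomp.


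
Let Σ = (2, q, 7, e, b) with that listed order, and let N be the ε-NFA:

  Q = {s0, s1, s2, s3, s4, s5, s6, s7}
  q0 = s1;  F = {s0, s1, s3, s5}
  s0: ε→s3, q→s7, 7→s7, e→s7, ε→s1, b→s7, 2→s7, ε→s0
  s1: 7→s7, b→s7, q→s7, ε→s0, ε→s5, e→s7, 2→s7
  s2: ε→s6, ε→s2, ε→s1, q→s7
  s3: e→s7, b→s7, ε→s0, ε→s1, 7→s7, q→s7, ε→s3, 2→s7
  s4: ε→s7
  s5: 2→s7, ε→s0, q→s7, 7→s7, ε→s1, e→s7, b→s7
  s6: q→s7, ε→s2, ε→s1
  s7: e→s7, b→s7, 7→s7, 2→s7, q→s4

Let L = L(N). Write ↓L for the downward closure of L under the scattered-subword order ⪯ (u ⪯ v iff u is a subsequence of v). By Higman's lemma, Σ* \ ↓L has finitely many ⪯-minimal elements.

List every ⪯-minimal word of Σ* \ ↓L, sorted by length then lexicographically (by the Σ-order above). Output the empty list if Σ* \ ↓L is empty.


|Q|=8, |F|=4, |δ|=43 (16 ε).
min D↑ (2 st, q0=0, F={1}): 0:2→1,q→1,7→1,e→1,b→1 1:2→1,q→1,7→1,e→1,b→1 [Hopcroft].
'2': |S_i|=[6, 2] end={s4,s7} ∉↓L; 1/1 single-dels accept.
'q': |S_i|=[6, 2] end={s4,s7} ∉↓L; 1/1 del acc.
'7': run [6, 2] end={s4,s7} — reject; 1/1 deletions ∈↓L.
'e': N↓-sim [6, 2] end={s4,s7} ∉↓L; 1/1 single-dels accept.
'b': run [6, 2] end={s4,s7} rej; 1/1 deletions ∈↓L.
5 minimals (antichain).

Antichain: [2, q, 7, e, b].


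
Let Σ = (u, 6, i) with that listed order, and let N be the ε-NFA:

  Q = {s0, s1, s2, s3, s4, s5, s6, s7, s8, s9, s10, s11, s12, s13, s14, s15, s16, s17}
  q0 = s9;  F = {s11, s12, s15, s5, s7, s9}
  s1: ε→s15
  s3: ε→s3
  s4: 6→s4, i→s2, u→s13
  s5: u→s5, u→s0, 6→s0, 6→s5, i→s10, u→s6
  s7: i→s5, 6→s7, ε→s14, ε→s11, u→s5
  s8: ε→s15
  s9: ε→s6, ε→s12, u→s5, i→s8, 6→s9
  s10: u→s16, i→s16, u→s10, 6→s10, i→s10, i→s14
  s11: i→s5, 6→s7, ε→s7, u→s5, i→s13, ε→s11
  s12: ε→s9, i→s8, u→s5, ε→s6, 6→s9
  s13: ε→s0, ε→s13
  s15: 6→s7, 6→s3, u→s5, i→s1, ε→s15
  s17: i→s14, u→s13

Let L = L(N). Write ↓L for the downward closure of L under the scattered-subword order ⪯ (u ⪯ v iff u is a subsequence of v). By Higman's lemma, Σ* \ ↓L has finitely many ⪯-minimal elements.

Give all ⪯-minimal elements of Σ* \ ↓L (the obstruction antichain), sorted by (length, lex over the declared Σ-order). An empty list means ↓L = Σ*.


|Q|=18, |F|=6, |δ|=48 (14 ε).
min D↑ (5 st, q0=0, F={3}): 0:u→1,6→0,i→2 1:u→1,6→1,i→3 2:u→1,6→4,i→2 3:u→3,6→3,i→3 4:u→1,6→4,i→1.
'ui': N↓-sim [15, 6, 3] end={s10,s14,s16} rej; 2/2 del acc.
'i6ii': run [15, 13, 10, 7, 3] end={s10,s14,s16} — reject; 4/4 deletions ∈↓L.
2 obstructions.

Antichain: [ui, i6ii].


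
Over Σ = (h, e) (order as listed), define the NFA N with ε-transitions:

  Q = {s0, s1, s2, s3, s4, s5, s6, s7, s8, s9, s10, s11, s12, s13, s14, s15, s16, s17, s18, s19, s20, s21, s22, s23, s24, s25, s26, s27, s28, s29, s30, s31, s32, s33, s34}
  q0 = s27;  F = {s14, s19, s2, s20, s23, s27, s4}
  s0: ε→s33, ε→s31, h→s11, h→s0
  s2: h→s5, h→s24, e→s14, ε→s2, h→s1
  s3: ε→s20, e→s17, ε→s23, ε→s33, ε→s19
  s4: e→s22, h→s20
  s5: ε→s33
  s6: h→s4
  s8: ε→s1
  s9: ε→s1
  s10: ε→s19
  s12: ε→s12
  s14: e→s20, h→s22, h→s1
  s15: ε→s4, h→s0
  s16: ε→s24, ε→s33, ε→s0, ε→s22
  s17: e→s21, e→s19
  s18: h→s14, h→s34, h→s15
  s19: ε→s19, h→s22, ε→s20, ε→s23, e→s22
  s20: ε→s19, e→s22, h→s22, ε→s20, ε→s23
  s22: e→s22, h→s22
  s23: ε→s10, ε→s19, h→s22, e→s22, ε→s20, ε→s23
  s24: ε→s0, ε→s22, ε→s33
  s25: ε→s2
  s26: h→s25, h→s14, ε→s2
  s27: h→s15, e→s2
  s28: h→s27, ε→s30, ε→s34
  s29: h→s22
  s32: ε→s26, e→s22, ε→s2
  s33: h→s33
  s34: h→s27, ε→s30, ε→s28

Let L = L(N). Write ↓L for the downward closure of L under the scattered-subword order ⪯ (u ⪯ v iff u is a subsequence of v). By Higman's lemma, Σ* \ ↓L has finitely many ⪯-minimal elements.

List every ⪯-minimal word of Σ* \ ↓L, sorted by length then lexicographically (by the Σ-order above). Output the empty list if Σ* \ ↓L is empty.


min(Σ*\↓L) = [he, eh, hhh, eeee].

|Q|=35, |F|=7, |δ|=74 (38 ε).
min D↑ (6 st, q0=0, F={4}): 0:h→1,e→2 1:h→3,e→4 2:h→4,e→5 3:h→4,e→4 4:h→4,e→4 5:h→4,e→3 (ε-aug+det+¬).
'he': |S_i|=[17, 14, 1] end={s22} ∉↓L; 2/2 del acc.
'eh': |S_i|=[17, 14, 8] end={s0,s1,s11,s22,s24,s31,s33,s5} — reject; 2/2 del acc.
'hhh': N↓-sim [17, 14, 9, 5] end={s0,s11,s22,s31,s33} ∉↓L; 3/3 deletions ∈↓L.
'eeee': N↓-sim [17, 14, 7, 5, 1] end={s22} ∉↓L; 4/4 del acc.
4 words, ⪯-incomp.


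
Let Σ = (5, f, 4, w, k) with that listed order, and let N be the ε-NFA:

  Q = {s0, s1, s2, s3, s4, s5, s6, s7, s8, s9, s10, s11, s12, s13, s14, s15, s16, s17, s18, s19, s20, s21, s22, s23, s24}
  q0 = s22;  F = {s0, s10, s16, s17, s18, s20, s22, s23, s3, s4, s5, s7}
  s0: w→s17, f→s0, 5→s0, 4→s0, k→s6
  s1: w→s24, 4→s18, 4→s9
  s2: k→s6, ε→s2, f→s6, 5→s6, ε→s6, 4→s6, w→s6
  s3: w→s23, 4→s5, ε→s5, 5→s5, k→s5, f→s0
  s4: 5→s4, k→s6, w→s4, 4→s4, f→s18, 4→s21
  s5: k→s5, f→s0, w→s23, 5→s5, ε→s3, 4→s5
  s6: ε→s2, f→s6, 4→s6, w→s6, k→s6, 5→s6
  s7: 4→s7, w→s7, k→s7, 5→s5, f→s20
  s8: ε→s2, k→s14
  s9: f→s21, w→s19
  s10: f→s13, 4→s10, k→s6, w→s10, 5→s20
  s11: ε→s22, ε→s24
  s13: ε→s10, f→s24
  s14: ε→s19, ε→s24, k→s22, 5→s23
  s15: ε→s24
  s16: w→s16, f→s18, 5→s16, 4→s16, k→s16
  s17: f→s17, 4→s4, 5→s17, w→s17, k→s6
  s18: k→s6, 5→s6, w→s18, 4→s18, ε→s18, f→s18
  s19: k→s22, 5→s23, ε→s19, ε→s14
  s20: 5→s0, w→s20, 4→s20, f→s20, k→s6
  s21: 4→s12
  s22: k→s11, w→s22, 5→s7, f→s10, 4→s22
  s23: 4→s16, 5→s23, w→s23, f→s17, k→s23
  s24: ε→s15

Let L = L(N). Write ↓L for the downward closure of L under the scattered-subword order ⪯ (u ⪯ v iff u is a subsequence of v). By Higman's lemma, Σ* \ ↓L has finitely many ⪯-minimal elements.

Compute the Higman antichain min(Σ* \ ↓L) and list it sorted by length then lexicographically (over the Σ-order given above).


Antichain: [fk, 55w4f5].

|Q|=25, |F|=12, |δ|=99 (16 ε).
min D↑ (12 st, q0=0, F={5}): 0:5→1,f→2,4→0,w→0,k→0 1:5→3,f→4,4→1,w→1,k→1 2:5→4,f→2,4→2,w→2,k→5 3:5→3,f→6,4→3,w→7,k→3 4:5→6,f→4,4→4,w→4,k→5 5:5→5,f→5,4→5,w→5,k→5 6:5→6,f→6,4→6,w→8,k→5 7:5→7,f→8,4→9,w→7,k→7 8:5→8,f→8,4→10,w→8,k→5 9:5→9,f→11,4→9,w→9,k→9 10:5→10,f→11,4→10,w→10,k→5 11:5→5,f→11,4→11,w→11,k→5.
'fk': N↓-sim [20, 13, 2] end={s2,s6} rej; 2/2 del acc.
'55w4f5': run [20, 14, 12, 9, 7, 3, 2] end={s2,s6} ∉↓L; 6/6 del acc.
2 minimals (antichain).


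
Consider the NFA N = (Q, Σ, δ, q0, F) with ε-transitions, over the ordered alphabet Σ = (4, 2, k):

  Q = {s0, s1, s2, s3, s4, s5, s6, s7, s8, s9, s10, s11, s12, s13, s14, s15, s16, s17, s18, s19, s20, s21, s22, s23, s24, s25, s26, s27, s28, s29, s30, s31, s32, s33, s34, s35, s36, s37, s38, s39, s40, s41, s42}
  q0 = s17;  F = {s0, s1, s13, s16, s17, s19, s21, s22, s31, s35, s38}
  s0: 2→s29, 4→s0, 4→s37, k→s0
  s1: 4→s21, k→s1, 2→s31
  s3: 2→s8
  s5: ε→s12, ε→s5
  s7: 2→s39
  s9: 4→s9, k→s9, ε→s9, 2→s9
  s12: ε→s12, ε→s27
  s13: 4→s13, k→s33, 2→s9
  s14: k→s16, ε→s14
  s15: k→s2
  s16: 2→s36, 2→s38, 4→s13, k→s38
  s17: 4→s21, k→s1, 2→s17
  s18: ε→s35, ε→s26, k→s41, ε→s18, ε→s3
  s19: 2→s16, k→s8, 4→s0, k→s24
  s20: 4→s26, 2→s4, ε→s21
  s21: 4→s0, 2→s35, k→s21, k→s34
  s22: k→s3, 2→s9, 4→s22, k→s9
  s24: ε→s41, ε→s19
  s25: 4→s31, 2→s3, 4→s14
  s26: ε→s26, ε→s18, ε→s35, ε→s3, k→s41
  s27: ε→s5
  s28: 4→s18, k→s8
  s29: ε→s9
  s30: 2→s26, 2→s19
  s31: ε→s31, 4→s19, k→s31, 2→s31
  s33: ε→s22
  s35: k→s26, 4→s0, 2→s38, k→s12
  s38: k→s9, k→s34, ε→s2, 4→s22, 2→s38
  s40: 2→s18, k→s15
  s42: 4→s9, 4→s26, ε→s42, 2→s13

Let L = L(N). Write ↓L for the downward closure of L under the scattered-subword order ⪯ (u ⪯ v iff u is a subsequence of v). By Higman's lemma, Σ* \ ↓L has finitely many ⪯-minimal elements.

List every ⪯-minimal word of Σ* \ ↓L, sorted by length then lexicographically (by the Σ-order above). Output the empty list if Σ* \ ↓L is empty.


min(Σ*\↓L) = [442, 422k, k242kk].

|Q|=43, |F|=11, |δ|=86 (23 ε).
min D↑ (12 st, q0=0, F={6}): 0:4→1,2→0,k→2 1:4→3,2→4,k→1 2:4→1,2→5,k→2 3:4→3,2→6,k→3 4:4→3,2→7,k→4 5:4→8,2→5,k→5 6:4→6,2→6,k→6 7:4→9,2→7,k→6 8:4→3,2→10,k→8 9:4→9,2→6,k→6 10:4→11,2→7,k→7 11:4→11,2→6,k→9.
'442': |S_i|=[27, 24, 9, 3] end={s29,s8,s9} ∉↓L; 3/3 deletions ∈↓L.
'422k': run [27, 24, 21, 9, 4] end={s3,s34,s8,s9} ∉↓L; 4/4 deletions ∈↓L.
'k242kk': N↓-sim [27, 26, 24, 17, 12, 8, 4] end={s3,s34,s8,s9} rej; 6/6 single-dels accept.
3 obstructions.


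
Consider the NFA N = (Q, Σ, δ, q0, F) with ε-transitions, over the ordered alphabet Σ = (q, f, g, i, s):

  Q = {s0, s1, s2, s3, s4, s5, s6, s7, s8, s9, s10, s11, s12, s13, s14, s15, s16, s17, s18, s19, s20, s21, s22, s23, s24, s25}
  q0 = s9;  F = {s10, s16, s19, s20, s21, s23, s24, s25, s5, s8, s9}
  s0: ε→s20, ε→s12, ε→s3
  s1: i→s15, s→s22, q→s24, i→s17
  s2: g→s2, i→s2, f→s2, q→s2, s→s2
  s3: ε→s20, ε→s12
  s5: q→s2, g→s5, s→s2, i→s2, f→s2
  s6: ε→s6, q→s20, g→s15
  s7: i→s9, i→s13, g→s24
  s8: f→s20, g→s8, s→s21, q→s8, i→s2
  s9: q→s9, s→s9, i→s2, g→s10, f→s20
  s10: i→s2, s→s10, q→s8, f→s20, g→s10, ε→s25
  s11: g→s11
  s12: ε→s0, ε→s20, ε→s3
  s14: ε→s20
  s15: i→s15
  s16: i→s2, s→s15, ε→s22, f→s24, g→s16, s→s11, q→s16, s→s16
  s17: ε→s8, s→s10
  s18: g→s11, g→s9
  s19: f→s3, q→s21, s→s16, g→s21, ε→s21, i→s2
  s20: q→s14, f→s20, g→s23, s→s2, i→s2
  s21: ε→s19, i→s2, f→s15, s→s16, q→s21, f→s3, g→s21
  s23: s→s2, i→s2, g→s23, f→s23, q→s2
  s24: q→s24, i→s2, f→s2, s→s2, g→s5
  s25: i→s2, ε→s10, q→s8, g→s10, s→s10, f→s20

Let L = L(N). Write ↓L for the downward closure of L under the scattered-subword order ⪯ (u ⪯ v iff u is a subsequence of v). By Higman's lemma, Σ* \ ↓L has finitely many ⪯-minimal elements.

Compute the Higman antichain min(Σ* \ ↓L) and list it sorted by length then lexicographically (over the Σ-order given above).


A = [i, fs, fgq, gqssff].

|Q|=26, |F|=11, |δ|=93 (16 ε).
min D↑ (10 st, q0=0, F={3}): 0:q→0,f→1,g→2,i→3,s→0 1:q→1,f→1,g→4,i→3,s→3 2:q→5,f→1,g→2,i→3,s→2 3:q→3,f→3,g→3,i→3,s→3 4:q→3,f→4,g→4,i→3,s→3 5:q→5,f→1,g→5,i→3,s→6 6:q→6,f→1,g→6,i→3,s→7 7:q→7,f→8,g→7,i→3,s→7 8:q→8,f→3,g→9,i→3,s→3 9:q→3,f→3,g→9,i→3,s→3.
'i': run [19, 2] end={s15,s2} — reject; 1/1 deletions ∈↓L.
'fs': run [19, 10, 1] end={s2} ∉↓L; 2/2 del acc.
'fgq': N↓-sim [19, 10, 3, 1] end={s2} rej; 3/3 single-dels accept.
'gqssff': |S_i|=[19, 18, 16, 15, 7, 3, 1] end={s2} — reject; 6/6 del acc.
4 words, ⪯-incomp.


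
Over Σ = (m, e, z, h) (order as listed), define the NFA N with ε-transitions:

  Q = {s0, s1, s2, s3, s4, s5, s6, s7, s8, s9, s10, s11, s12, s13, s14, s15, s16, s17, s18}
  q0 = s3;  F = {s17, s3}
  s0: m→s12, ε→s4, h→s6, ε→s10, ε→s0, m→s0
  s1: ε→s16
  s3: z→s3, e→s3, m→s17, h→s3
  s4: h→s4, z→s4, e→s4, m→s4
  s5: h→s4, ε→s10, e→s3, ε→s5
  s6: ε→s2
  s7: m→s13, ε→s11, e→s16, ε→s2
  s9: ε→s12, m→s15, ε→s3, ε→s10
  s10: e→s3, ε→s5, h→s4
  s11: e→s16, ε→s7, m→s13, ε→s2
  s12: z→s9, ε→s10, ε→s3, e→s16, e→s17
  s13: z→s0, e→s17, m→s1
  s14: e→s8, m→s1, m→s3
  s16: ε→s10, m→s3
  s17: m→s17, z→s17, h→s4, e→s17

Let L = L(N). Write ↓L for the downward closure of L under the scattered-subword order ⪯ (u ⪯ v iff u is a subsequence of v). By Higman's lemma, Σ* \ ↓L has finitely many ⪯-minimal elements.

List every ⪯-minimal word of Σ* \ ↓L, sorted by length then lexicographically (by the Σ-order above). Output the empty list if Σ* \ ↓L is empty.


Antichain: [mh].

|Q|=19, |F|=2, |δ|=52 (18 ε).
min D↑ (3 st, q0=0, F={2}): 0:m→1,e→0,z→0,h→0 1:m→1,e→1,z→1,h→2 2:m→2,e→2,z→2,h→2 [Hopcroft].
'mh': N↓-sim [3, 2, 1] end={s4} ∉↓L; 2/2 deletions ∈↓L.
1 words, ⪯-incomp.


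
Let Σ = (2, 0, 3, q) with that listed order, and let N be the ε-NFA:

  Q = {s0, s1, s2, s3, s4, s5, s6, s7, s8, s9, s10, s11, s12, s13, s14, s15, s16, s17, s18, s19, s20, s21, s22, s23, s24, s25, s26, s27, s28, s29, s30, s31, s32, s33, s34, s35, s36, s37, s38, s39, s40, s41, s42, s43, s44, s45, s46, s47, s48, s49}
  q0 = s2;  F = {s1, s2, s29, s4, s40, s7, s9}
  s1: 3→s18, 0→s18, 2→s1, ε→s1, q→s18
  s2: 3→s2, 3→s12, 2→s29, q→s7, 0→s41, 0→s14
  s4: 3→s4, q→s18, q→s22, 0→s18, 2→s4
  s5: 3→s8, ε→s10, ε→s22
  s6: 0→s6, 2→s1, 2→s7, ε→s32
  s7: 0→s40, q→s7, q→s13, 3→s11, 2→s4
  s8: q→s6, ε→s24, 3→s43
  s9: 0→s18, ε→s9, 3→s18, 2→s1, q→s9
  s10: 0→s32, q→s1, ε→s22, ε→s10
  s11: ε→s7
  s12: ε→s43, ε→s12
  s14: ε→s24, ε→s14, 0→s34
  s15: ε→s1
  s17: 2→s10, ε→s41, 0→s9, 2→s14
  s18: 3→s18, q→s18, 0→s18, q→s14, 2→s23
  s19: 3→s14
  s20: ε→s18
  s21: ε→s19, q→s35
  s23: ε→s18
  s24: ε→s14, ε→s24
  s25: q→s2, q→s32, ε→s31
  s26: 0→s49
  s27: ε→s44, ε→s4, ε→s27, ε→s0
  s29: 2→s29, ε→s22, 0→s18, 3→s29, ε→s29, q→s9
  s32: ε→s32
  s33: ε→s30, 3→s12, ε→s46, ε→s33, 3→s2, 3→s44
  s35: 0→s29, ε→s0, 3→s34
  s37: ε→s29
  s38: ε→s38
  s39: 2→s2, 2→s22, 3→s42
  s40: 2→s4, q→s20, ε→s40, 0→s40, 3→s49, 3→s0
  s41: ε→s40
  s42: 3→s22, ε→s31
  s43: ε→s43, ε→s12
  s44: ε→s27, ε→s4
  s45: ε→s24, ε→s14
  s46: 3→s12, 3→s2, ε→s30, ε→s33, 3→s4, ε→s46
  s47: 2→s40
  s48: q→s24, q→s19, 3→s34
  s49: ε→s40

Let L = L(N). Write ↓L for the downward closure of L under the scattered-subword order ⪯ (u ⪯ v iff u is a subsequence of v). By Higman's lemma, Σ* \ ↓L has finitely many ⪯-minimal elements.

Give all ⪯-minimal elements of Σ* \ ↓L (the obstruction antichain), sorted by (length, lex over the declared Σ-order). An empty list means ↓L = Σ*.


A = [20, 0q, 2q3, q2q].

|Q|=50, |F|=7, |δ|=118 (47 ε).
min D↑ (8 st, q0=0, F={4}): 0:2→1,0→2,3→0,q→3 1:2→1,0→4,3→1,q→5 2:2→6,0→2,3→2,q→4 3:2→6,0→2,3→3,q→3 4:2→4,0→4,3→4,q→4 5:2→7,0→4,3→4,q→5 6:2→6,0→4,3→6,q→4 7:2→7,0→4,3→4,q→4.
'20': |S_i|=[21, 10, 5] end={s14,s18,s23,s24,s34} — reject; 2/2 deletions ∈↓L.
'0q': |S_i|=[21, 12, 7] end={s14,s18,s20,s22,s23,s24,s34} — reject; 2/2 del acc.
'2q3': |S_i|=[21, 10, 8, 5] end={s14,s18,s23,s24,s34} — reject; 3/3 single-dels accept.
'q2q': N↓-sim [21, 16, 8, 6] end={s14,s18,s22,s23,s24,s34} ∉↓L; 3/3 deletions ∈↓L.
4 minimals (antichain).


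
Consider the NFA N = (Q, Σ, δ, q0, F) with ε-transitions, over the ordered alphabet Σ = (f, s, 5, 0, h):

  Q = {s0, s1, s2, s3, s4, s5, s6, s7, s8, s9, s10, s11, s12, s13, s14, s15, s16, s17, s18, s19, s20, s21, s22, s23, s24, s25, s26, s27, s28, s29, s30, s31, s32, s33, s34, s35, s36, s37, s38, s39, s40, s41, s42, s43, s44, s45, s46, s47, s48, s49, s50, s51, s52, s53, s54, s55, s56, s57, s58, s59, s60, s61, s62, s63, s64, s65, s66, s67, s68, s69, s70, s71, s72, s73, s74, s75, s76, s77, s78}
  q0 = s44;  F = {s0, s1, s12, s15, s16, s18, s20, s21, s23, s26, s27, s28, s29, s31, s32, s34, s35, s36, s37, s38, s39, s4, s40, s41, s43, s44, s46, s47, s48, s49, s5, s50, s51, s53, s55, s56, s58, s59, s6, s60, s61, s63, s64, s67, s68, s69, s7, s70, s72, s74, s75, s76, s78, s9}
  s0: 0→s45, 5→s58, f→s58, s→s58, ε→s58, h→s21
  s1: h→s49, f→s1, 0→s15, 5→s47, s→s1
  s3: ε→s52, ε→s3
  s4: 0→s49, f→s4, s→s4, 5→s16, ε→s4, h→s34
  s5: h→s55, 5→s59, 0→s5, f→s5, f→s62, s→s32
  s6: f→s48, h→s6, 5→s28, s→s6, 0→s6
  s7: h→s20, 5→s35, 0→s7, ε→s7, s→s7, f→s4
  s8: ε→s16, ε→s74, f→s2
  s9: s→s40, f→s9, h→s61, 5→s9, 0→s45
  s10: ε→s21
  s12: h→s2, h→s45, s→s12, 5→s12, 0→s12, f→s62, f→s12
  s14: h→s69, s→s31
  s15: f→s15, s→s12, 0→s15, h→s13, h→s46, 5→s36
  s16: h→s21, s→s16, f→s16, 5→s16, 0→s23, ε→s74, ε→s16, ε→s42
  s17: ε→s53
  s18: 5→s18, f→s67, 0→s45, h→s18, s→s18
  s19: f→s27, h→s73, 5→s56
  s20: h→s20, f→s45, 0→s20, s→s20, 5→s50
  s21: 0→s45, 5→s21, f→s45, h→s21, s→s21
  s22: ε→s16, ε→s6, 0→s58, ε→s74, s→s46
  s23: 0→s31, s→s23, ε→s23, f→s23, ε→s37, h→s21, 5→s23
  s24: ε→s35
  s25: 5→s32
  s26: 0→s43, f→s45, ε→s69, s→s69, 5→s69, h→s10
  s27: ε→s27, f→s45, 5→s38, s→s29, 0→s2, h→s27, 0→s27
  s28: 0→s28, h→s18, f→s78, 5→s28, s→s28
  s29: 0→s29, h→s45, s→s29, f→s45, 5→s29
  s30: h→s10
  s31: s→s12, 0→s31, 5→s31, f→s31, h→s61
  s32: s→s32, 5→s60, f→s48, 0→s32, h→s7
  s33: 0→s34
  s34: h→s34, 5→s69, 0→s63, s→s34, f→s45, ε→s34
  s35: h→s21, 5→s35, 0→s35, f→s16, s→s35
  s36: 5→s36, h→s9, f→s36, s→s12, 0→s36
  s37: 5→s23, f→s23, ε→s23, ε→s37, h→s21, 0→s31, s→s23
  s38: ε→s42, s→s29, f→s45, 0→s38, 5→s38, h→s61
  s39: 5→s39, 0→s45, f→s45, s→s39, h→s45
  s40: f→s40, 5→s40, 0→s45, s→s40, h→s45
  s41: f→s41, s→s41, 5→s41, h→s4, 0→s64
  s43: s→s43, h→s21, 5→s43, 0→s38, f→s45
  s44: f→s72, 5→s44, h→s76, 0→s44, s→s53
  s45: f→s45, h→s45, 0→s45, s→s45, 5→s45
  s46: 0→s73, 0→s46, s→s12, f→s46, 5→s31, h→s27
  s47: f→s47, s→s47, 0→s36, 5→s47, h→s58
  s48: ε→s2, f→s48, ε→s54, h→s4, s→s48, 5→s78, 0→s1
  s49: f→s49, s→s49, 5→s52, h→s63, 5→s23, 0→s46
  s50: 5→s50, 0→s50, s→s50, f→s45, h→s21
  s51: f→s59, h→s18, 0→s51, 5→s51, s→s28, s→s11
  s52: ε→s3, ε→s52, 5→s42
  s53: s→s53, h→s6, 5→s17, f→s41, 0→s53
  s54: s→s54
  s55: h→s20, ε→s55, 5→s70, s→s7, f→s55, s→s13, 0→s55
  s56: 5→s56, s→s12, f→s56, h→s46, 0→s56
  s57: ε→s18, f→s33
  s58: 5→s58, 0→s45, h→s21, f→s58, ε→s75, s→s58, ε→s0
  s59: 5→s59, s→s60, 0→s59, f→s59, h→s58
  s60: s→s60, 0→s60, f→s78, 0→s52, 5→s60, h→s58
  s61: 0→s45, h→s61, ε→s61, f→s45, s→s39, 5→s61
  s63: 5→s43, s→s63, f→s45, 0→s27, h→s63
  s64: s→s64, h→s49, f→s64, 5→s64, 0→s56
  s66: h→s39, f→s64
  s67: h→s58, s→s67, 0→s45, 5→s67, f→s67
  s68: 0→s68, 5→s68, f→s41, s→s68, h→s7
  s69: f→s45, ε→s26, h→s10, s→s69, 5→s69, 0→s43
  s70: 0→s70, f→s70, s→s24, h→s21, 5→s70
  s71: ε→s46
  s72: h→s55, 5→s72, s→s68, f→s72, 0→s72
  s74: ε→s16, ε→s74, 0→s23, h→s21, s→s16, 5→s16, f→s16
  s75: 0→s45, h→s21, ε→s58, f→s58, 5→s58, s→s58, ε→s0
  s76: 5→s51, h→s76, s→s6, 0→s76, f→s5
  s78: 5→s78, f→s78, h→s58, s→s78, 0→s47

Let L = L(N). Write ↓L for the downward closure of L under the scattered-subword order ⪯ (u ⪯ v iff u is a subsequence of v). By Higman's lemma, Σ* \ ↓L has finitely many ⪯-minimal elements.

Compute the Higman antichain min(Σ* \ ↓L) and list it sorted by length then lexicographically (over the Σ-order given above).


min(Σ*\↓L) = [fhhf, h5h0, sf00sh].

|Q|=79, |F|=54, |δ|=340 (39 ε).
min D↑ (50 st, q0=0, F={22}): 0:f→1,s→2,5→0,0→0,h→3 1:f→1,s→4,5→1,0→1,h→5 2:f→6,s→2,5→2,0→2,h→7 3:f→8,s→7,5→9,0→3,h→3 4:f→6,s→4,5→4,0→4,h→10 5:f→5,s→10,5→11,0→5,h→12 6:f→6,s→6,5→6,0→13,h→14 7:f→15,s→7,5→16,0→7,h→7 8:f→8,s→17,5→18,0→8,h→5 9:f→18,s→16,5→9,0→9,h→19 10:f→14,s→10,5→20,0→10,h→12 11:f→11,s→20,5→11,0→11,h→21 12:f→22,s→12,5→23,0→12,h→12 13:f→13,s→13,5→13,0→24,h→25 14:f→14,s→14,5→26,0→25,h→27 15:f→15,s→15,5→28,0→29,h→14 16:f→28,s→16,5→16,0→16,h→19 17:f→15,s→17,5→30,0→17,h→10 18:f→18,s→30,5→18,0→18,h→31 19:f→32,s→19,5→19,0→22,h→19 20:f→26,s→20,5→20,0→20,h→21 21:f→22,s→21,5→21,0→22,h→21 22:f→22,s→22,5→22,0→22,h→22 23:f→22,s→23,5→23,0→23,h→21 24:f→24,s→33,5→24,0→24,h→34 25:f→25,s→25,5→35,0→34,h→36 26:f→26,s→26,5→26,0→35,h→21 27:f→22,s→27,5→37,0→36,h→27 28:f→28,s→28,5→28,0→38,h→31 29:f→29,s→29,5→38,0→39,h→25 30:f→28,s→30,5→30,0→30,h→31 31:f→31,s→31,5→31,0→22,h→21 32:f→32,s→32,5→32,0→22,h→31 33:f→33,s→33,5→33,0→33,h→22 34:f→34,s→33,5→40,0→34,h→41 35:f→35,s→35,5→35,0→40,h→21 36:f→22,s→36,5→42,0→41,h→36 37:f→22,s→37,5→37,0→42,h→21 38:f→38,s→38,5→38,0→43,h→31 39:f→39,s→33,5→43,0→39,h→34 40:f→40,s→33,5→40,0→40,h→44 41:f→22,s→45,5→46,0→41,h→41 42:f→22,s→42,5→42,0→46,h→21 43:f→43,s→33,5→43,0→43,h→47 44:f→22,s→48,5→44,0→22,h→44 45:f→22,s→45,5→45,0→45,h→22 46:f→22,s→45,5→46,0→46,h→44 47:f→47,s→49,5→47,0→22,h→44 48:f→22,s→48,5→48,0→22,h→22 49:f→49,s→49,5→49,0→22,h→22 (ε-aug+det+¬).
'fhhf': |S_i|=[67, 58, 41, 17, 1] end={s45} rej; 4/4 single-dels accept.
'h5h0': run [67, 59, 40, 13, 1] end={s45} ∉↓L; 4/4 single-dels accept.
'sf00sh': |S_i|=[67, 59, 45, 33, 19, 7, 2] end={s2,s45} ∉↓L; 6/6 del acc.
3 obstructions.
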